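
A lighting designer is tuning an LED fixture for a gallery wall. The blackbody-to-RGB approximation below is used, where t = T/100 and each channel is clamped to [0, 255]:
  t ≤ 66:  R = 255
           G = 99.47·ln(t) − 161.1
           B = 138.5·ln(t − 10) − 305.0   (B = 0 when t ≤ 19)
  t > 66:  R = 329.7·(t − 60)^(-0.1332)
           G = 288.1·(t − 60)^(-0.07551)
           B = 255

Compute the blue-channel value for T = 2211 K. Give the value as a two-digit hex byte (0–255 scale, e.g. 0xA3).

0x28

t = 2211/100 = 22.11; the t ≤ 66 branch applies.
B = 138.5·ln(22.11 − 10) − 305.0 = 138.5·ln 12.11 − 305.0 = 138.5·2.4940 − 305.0 = 40.423.
Rounded: 40; in hex, 0x28.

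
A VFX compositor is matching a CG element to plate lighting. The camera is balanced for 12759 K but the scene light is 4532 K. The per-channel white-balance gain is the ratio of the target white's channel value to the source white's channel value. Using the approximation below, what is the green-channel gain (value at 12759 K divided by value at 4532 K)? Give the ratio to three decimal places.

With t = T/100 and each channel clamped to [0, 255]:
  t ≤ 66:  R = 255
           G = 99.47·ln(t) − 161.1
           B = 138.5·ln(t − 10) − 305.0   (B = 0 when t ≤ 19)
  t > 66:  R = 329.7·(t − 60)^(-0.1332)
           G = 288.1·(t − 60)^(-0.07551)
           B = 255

At 4532 K (t = 45.32):
  G = 99.47·ln 45.32 − 161.1 = 99.47·3.8137 − 161.1 = 218.254.
At 12759 K (t = 127.59):
  G = 288.1·(127.59 − 60)^(-0.07551) = 288.1·67.59^(-0.07551) = 288.1·0.72749 = 209.589.
Gain = 209.589 / 218.254 = 0.9603 → 0.960.

0.960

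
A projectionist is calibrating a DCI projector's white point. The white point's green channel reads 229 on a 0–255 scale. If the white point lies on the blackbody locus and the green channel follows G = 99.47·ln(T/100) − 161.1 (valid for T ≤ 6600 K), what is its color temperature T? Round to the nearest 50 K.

5050 K

ln t = (229 + 161.1) / 99.47 = 3.9218.
t = e^3.9218 = 50.491.
T = 100·t = 5049 K → 5050 K to the nearest 50 K.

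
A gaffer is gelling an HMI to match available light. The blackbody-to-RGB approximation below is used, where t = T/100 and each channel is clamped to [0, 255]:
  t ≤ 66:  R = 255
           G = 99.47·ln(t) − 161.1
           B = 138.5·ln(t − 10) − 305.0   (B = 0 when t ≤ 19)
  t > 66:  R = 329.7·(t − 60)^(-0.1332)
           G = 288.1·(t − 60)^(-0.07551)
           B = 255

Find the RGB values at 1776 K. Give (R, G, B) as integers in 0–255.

t = 1776/100 = 17.76; the t ≤ 66 branch applies.
R = 255 by definition for t ≤ 66.
G = 99.47·ln 17.76 − 161.1 = 99.47·2.8769 − 161.1 = 125.070.
t = 17.76 ≤ 19, so B = 0.
Rounded: (255, 125, 0).

(255, 125, 0)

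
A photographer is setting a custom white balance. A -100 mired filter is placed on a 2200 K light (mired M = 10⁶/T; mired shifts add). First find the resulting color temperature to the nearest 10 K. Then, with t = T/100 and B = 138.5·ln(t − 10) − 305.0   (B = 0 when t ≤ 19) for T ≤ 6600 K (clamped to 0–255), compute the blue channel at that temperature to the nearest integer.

97

M_in = 10⁶/2200 = 454.55; M_out = 454.55 + (-100) = 354.55.
T_out = 10⁶/354.55 = 2820.5 K → 2820 K; t = 28.2.
B = 138.5·ln(28.2 − 10) − 305.0 = 138.5·ln 18.2 − 305.0 = 138.5·2.9014 − 305.0 = 96.847.
Rounded: 97.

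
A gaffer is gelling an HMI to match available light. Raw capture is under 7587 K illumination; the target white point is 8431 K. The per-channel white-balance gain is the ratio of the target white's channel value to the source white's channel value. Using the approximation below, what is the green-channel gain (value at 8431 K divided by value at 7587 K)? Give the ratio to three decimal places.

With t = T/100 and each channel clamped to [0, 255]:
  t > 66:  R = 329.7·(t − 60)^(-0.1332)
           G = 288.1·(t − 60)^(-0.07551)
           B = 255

At 7587 K (t = 75.87):
  G = 288.1·(75.87 − 60)^(-0.07551) = 288.1·15.87^(-0.07551) = 288.1·0.81160 = 233.823.
At 8431 K (t = 84.31):
  G = 288.1·(84.31 − 60)^(-0.07551) = 288.1·24.31^(-0.07551) = 288.1·0.78589 = 226.414.
Gain = 226.414 / 233.823 = 0.9683 → 0.968.

0.968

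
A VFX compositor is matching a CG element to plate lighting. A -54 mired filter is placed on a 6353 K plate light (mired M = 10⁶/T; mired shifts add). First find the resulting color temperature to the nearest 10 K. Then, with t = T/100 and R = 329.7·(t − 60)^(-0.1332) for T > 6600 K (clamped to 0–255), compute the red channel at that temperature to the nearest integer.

M_in = 10⁶/6353 = 157.41; M_out = 157.41 + (-54) = 103.41.
T_out = 10⁶/103.41 = 9670.6 K → 9670 K; t = 96.7.
R = 329.7·(96.7 − 60)^(-0.1332) = 329.7·36.7^(-0.1332) = 329.7·0.61885 = 204.035.
Rounded: 204.

204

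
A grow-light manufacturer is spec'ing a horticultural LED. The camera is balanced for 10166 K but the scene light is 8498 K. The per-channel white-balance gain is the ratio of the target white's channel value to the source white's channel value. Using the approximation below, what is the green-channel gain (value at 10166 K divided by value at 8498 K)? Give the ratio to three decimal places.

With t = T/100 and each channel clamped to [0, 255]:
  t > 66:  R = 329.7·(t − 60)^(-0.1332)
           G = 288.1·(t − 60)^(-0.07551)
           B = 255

At 8498 K (t = 84.98):
  G = 288.1·(84.98 − 60)^(-0.07551) = 288.1·24.98^(-0.07551) = 288.1·0.78427 = 225.949.
At 10166 K (t = 101.66):
  G = 288.1·(101.66 − 60)^(-0.07551) = 288.1·41.66^(-0.07551) = 288.1·0.75456 = 217.389.
Gain = 217.389 / 225.949 = 0.9621 → 0.962.

0.962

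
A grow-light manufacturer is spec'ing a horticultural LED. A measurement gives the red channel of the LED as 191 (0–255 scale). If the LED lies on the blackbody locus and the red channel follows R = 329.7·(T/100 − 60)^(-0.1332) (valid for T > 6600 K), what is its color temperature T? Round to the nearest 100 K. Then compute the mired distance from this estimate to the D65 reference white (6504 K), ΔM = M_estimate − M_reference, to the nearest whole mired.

-70 mireds

(t − 60)^(-0.1332) = 191/329.7 = 0.57931.
t − 60 = 0.57931^(1/-0.1332) = 0.57931^(-7.508) = 60.245, so t = 120.245.
T = 100·t = 12025 K → 12000 K to the nearest 100 K.
M_estimate = 10⁶/12000 = 83.33; M_reference = 10⁶/6504 = 153.75.
ΔM = 83.33 − 153.75 = -70.42 → -70 mireds.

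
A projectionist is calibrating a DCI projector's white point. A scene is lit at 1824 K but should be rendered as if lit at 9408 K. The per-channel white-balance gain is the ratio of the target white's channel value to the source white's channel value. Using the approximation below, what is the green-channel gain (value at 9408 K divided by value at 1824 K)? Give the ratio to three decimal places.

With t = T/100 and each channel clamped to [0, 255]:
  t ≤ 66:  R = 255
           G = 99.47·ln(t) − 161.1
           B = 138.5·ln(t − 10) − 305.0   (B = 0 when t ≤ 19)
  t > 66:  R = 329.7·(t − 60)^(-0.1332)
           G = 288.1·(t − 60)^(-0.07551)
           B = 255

1.728

At 1824 K (t = 18.24):
  G = 99.47·ln 18.24 − 161.1 = 99.47·2.9036 − 161.1 = 127.723.
At 9408 K (t = 94.08):
  G = 288.1·(94.08 − 60)^(-0.07551) = 288.1·34.08^(-0.07551) = 288.1·0.76609 = 220.711.
Gain = 220.711 / 127.723 = 1.7280 → 1.728.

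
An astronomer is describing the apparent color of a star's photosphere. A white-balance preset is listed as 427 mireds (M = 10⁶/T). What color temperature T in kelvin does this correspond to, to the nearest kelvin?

2342 K

T = 10⁶ / 427 = 2341.92 K → 2342 K.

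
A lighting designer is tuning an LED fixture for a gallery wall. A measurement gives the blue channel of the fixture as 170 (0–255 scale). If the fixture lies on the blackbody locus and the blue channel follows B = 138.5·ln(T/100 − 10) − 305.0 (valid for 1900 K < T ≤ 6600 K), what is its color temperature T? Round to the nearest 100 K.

4100 K

ln(t − 10) = (170 + 305.0) / 138.5 = 3.4296.
t − 10 = e^3.4296 = 30.864, so t = 40.864.
T = 100·t = 4086 K → 4100 K to the nearest 100 K.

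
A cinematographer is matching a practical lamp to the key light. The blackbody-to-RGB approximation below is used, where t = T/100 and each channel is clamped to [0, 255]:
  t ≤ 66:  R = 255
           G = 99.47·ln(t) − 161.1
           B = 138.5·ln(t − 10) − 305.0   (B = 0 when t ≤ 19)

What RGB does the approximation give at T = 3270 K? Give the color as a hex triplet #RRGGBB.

#FFBA7F

t = 3270/100 = 32.7; the t ≤ 66 branch applies.
R = 255 by definition for t ≤ 66.
G = 99.47·ln 32.7 − 161.1 = 99.47·3.4874 − 161.1 = 185.789.
B = 138.5·ln(32.7 − 10) − 305.0 = 138.5·ln 22.7 − 305.0 = 138.5·3.1224 − 305.0 = 127.448.
Rounded: (255, 186, 127).
In hex: #FFBA7F.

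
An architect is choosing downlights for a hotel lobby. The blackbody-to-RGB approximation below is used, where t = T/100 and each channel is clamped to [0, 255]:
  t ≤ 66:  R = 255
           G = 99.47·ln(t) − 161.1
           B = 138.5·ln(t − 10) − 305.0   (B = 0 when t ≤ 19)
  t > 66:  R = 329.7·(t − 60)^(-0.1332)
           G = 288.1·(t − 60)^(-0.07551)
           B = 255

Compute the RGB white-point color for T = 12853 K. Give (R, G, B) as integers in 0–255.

(188, 209, 255)

t = 12853/100 = 128.53; the t > 66 branch applies.
R = 329.7·(128.53 − 60)^(-0.1332) = 329.7·68.53^(-0.1332) = 329.7·0.56946 = 187.750.
G = 288.1·(128.53 − 60)^(-0.07551) = 288.1·68.53^(-0.07551) = 288.1·0.72673 = 209.371.
B = 255 by definition for t > 66.
Rounded: (188, 209, 255).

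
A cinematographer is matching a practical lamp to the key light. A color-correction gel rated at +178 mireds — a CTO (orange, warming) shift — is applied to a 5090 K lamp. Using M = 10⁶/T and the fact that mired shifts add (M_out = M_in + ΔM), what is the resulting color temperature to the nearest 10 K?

M_in = 10⁶/5090 = 196.46 mireds.
M_out = 196.46 + (+178) = 374.46 mireds.
T_out = 10⁶/374.46 = 2670.5 K → 2670 K.

2670 K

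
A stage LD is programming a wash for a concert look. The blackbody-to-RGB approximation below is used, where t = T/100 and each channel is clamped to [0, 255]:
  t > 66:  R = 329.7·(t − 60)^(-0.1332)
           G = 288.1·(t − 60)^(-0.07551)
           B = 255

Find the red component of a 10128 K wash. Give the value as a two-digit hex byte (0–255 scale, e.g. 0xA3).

0xC9

t = 10128/100 = 101.28; the t > 66 branch applies.
R = 329.7·(101.28 − 60)^(-0.1332) = 329.7·41.28^(-0.1332) = 329.7·0.60923 = 200.864.
Rounded: 201; in hex, 0xC9.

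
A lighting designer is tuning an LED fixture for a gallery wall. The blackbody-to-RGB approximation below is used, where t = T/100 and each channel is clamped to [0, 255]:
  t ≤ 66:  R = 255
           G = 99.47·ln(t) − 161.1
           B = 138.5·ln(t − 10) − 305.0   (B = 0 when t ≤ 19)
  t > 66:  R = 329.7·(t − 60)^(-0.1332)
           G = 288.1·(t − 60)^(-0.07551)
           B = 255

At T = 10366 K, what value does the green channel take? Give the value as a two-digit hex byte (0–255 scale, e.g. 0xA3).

t = 10366/100 = 103.66; the t > 66 branch applies.
G = 288.1·(103.66 − 60)^(-0.07551) = 288.1·43.66^(-0.07551) = 288.1·0.75190 = 216.621.
Rounded: 217; in hex, 0xD9.

0xD9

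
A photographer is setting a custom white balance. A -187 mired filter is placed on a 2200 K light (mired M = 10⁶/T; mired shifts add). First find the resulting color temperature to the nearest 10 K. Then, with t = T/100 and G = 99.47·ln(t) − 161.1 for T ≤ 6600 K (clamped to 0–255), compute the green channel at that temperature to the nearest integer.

199

M_in = 10⁶/2200 = 454.55; M_out = 454.55 + (-187) = 267.55.
T_out = 10⁶/267.55 = 3737.7 K → 3740 K; t = 37.4.
G = 99.47·ln 37.4 − 161.1 = 99.47·3.6217 − 161.1 = 199.148.
Rounded: 199.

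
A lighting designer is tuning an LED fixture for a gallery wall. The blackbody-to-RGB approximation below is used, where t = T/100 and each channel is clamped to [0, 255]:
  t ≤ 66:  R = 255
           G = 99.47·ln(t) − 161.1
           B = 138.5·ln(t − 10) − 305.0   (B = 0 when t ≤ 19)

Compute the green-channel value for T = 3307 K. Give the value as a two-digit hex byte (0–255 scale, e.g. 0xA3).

t = 3307/100 = 33.07; the t ≤ 66 branch applies.
G = 99.47·ln 33.07 − 161.1 = 99.47·3.4986 − 161.1 = 186.908.
Rounded: 187; in hex, 0xBB.

0xBB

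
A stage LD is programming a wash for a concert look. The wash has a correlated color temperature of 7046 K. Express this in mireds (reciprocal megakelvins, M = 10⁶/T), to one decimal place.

M = 10⁶ / 7046 = 141.924 → 141.9 mireds.

141.9 mireds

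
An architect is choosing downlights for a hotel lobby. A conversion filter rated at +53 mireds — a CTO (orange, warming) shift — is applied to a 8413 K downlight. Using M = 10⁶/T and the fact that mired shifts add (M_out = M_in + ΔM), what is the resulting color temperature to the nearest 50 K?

M_in = 10⁶/8413 = 118.86 mireds.
M_out = 118.86 + (+53) = 171.86 mireds.
T_out = 10⁶/171.86 = 5818.6 K → 5800 K.

5800 K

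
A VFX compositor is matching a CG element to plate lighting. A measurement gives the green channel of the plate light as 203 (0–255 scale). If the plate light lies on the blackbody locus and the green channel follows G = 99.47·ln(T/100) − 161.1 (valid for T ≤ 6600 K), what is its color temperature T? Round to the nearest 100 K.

3900 K

ln t = (203 + 161.1) / 99.47 = 3.6604.
t = e^3.6604 = 38.877.
T = 100·t = 3888 K → 3900 K to the nearest 100 K.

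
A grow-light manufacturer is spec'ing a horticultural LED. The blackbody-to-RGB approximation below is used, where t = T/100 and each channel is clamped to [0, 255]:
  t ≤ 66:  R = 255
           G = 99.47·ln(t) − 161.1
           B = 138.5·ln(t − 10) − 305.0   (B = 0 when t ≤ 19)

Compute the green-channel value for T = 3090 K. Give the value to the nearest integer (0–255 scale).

180

t = 3090/100 = 30.9; the t ≤ 66 branch applies.
G = 99.47·ln 30.9 − 161.1 = 99.47·3.4308 − 161.1 = 180.157.
Rounded: 180.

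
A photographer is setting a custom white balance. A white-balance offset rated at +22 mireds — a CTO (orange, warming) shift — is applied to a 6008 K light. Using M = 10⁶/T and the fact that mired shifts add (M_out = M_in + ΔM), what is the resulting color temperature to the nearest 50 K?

5300 K

M_in = 10⁶/6008 = 166.44 mireds.
M_out = 166.44 + (+22) = 188.44 mireds.
T_out = 10⁶/188.44 = 5306.6 K → 5300 K.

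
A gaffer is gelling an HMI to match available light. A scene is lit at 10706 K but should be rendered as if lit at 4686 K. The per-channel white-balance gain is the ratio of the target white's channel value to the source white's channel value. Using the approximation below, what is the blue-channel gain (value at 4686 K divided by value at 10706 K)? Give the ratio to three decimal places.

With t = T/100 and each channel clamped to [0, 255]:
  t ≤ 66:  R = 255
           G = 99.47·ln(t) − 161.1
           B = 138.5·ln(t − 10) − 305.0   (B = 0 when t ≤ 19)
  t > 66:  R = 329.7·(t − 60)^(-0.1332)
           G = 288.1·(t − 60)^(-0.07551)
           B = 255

0.763

At 10706 K (t = 107.06):
  B = 255 by definition for t > 66.
At 4686 K (t = 46.86):
  B = 138.5·ln(46.86 − 10) − 305.0 = 138.5·ln 36.86 − 305.0 = 138.5·3.6071 − 305.0 = 194.587.
Gain = 194.587 / 255.000 = 0.7631 → 0.763.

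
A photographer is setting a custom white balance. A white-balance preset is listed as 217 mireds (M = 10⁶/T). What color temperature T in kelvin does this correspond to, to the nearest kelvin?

4608 K

T = 10⁶ / 217 = 4608.29 K → 4608 K.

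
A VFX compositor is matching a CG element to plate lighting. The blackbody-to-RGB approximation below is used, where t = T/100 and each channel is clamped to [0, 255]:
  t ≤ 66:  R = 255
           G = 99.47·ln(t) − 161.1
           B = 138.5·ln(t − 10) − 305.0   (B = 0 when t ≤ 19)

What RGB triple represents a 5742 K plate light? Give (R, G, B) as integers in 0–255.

(255, 242, 229)

t = 5742/100 = 57.42; the t ≤ 66 branch applies.
R = 255 by definition for t ≤ 66.
G = 99.47·ln 57.42 − 161.1 = 99.47·4.0504 − 161.1 = 241.793.
B = 138.5·ln(57.42 − 10) − 305.0 = 138.5·ln 47.42 − 305.0 = 138.5·3.8590 − 305.0 = 229.478.
Rounded: (255, 242, 229).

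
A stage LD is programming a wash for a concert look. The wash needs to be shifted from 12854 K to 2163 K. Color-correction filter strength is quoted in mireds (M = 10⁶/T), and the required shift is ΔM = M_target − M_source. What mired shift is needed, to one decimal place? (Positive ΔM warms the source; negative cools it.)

+384.5 mireds

M_source = 10⁶/12854 = 77.797; M_target = 10⁶/2163 = 462.321.
ΔM = 462.321 − 77.797 = 384.524 → +384.5 mireds, a warming shift.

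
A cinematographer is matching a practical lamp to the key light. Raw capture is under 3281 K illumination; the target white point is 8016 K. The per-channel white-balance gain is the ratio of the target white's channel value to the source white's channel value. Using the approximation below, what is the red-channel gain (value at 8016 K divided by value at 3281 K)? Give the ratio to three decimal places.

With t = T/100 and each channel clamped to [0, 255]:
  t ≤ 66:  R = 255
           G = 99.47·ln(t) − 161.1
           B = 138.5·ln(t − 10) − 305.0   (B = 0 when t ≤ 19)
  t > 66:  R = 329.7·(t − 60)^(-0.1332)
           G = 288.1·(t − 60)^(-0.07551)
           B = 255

0.867

At 3281 K (t = 32.81):
  R = 255 by definition for t ≤ 66.
At 8016 K (t = 80.16):
  R = 329.7·(80.16 − 60)^(-0.1332) = 329.7·20.16^(-0.1332) = 329.7·0.67026 = 220.984.
Gain = 220.984 / 255.000 = 0.8666 → 0.867.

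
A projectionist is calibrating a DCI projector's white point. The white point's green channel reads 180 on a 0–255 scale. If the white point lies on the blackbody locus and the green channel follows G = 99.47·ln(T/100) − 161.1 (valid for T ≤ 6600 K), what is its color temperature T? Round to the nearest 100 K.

ln t = (180 + 161.1) / 99.47 = 3.4292.
t = e^3.4292 = 30.851.
T = 100·t = 3085 K → 3100 K to the nearest 100 K.

3100 K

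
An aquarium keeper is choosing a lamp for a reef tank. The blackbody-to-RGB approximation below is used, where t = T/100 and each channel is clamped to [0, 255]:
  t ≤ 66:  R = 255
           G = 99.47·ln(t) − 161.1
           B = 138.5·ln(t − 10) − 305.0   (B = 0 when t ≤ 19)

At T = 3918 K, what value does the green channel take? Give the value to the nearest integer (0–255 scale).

t = 3918/100 = 39.18; the t ≤ 66 branch applies.
G = 99.47·ln 39.18 − 161.1 = 99.47·3.6682 − 161.1 = 203.773.
Rounded: 204.

204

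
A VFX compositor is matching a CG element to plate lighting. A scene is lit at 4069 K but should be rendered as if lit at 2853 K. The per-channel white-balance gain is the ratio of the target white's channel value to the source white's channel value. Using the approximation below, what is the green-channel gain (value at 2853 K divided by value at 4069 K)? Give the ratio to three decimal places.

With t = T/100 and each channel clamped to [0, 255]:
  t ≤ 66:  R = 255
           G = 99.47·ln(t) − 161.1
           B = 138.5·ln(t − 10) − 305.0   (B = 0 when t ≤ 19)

0.830

At 4069 K (t = 40.69):
  G = 99.47·ln 40.69 − 161.1 = 99.47·3.7060 − 161.1 = 207.534.
At 2853 K (t = 28.53):
  G = 99.47·ln 28.53 − 161.1 = 99.47·3.3510 − 161.1 = 172.220.
Gain = 172.220 / 207.534 = 0.8298 → 0.830.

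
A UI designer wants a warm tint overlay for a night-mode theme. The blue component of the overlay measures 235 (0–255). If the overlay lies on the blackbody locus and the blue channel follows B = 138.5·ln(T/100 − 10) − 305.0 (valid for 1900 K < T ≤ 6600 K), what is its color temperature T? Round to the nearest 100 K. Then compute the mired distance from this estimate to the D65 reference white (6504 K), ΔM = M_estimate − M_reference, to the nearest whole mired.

ln(t − 10) = (235 + 305.0) / 138.5 = 3.8989.
t − 10 = e^3.8989 = 49.349, so t = 59.349.
T = 100·t = 5935 K → 5900 K to the nearest 100 K.
M_estimate = 10⁶/5900 = 169.49; M_reference = 10⁶/6504 = 153.75.
ΔM = 169.49 − 153.75 = 15.74 → +16 mireds.

+16 mireds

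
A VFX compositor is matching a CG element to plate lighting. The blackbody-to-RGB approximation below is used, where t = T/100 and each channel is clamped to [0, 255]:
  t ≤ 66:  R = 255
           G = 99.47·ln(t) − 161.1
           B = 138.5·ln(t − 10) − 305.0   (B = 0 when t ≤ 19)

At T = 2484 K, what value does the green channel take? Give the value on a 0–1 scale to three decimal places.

0.621

t = 2484/100 = 24.84; the t ≤ 66 branch applies.
G = 99.47·ln 24.84 − 161.1 = 99.47·3.2125 − 161.1 = 158.443.
On a 0–1 scale: 158.443/255 = 0.6213 → 0.621.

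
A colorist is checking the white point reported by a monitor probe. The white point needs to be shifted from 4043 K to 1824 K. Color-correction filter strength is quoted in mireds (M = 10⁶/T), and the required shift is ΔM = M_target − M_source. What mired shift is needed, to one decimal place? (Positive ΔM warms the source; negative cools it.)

M_source = 10⁶/4043 = 247.341; M_target = 10⁶/1824 = 548.246.
ΔM = 548.246 − 247.341 = 300.905 → +300.9 mireds, a warming shift.

+300.9 mireds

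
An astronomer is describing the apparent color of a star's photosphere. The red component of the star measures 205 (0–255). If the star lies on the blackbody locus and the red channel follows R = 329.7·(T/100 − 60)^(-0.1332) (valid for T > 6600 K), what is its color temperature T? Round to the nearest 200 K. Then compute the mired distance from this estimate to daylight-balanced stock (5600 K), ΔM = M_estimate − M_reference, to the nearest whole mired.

-74 mireds

(t − 60)^(-0.1332) = 205/329.7 = 0.62178.
t − 60 = 0.62178^(1/-0.1332) = 0.62178^(-7.508) = 35.423, so t = 95.423.
T = 100·t = 9542 K → 9600 K to the nearest 200 K.
M_estimate = 10⁶/9600 = 104.17; M_reference = 10⁶/5600 = 178.57.
ΔM = 104.17 − 178.57 = -74.40 → -74 mireds.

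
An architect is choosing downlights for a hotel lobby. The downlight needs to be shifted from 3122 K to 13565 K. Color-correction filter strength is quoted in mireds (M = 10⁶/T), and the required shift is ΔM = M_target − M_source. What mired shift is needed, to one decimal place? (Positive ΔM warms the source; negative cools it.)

M_source = 10⁶/3122 = 320.307; M_target = 10⁶/13565 = 73.719.
ΔM = 73.719 − 320.307 = -246.588 → -246.6 mireds, a cooling shift.

-246.6 mireds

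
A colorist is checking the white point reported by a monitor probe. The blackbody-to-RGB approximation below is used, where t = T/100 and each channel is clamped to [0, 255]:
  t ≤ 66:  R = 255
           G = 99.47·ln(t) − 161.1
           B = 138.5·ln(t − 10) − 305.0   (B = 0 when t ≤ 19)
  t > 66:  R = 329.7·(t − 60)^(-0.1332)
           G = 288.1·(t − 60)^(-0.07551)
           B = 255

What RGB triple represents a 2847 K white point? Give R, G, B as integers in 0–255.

t = 2847/100 = 28.47; the t ≤ 66 branch applies.
R = 255 by definition for t ≤ 66.
G = 99.47·ln 28.47 − 161.1 = 99.47·3.3489 − 161.1 = 172.010.
B = 138.5·ln(28.47 − 10) − 305.0 = 138.5·ln 18.47 − 305.0 = 138.5·2.9161 − 305.0 = 98.886.
Rounded: (255, 172, 99).

R=255, G=172, B=99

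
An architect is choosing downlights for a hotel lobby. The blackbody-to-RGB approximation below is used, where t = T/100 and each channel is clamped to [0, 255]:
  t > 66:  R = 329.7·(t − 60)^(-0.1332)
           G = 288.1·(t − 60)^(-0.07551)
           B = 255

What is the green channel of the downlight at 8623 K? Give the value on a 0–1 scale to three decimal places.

0.883

t = 8623/100 = 86.23; the t > 66 branch applies.
G = 288.1·(86.23 − 60)^(-0.07551) = 288.1·26.23^(-0.07551) = 288.1·0.78139 = 225.118.
On a 0–1 scale: 225.118/255 = 0.8828 → 0.883.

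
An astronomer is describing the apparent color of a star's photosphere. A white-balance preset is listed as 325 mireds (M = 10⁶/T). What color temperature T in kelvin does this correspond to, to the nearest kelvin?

3077 K

T = 10⁶ / 325 = 3076.92 K → 3077 K.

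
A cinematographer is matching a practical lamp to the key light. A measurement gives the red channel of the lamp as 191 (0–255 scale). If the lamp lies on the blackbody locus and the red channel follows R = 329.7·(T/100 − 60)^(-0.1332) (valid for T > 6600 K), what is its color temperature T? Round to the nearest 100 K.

12000 K

(t − 60)^(-0.1332) = 191/329.7 = 0.57931.
t − 60 = 0.57931^(1/-0.1332) = 0.57931^(-7.508) = 60.245, so t = 120.245.
T = 100·t = 12025 K → 12000 K to the nearest 100 K.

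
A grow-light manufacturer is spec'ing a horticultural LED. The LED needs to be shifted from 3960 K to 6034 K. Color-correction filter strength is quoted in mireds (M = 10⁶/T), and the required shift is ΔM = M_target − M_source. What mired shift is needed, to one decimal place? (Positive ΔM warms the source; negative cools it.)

M_source = 10⁶/3960 = 252.525; M_target = 10⁶/6034 = 165.728.
ΔM = 165.728 − 252.525 = -86.798 → -86.8 mireds, a cooling shift.

-86.8 mireds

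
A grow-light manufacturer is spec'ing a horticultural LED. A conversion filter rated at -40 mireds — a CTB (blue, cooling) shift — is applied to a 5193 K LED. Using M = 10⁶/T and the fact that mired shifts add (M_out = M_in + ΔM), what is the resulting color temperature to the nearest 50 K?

6550 K

M_in = 10⁶/5193 = 192.57 mireds.
M_out = 192.57 + (-40) = 152.57 mireds.
T_out = 10⁶/152.57 = 6554.5 K → 6550 K.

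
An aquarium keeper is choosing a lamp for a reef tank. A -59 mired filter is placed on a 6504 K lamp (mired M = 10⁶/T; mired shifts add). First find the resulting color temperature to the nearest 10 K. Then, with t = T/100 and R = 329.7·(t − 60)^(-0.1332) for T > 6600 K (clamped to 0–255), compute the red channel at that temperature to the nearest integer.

M_in = 10⁶/6504 = 153.75; M_out = 153.75 + (-59) = 94.75.
T_out = 10⁶/94.75 = 10553.9 K → 10550 K; t = 105.5.
R = 329.7·(105.5 − 60)^(-0.1332) = 329.7·45.5^(-0.1332) = 329.7·0.60139 = 198.277.
Rounded: 198.

198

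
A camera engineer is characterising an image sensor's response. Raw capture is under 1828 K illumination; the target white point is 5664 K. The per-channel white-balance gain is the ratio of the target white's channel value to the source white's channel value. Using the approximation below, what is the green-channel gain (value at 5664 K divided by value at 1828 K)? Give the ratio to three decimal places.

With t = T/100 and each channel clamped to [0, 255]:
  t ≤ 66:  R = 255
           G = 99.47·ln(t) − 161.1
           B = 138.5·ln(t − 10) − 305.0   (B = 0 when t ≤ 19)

1.879

At 1828 K (t = 18.28):
  G = 99.47·ln 18.28 − 161.1 = 99.47·2.9058 − 161.1 = 127.941.
At 5664 K (t = 56.64):
  G = 99.47·ln 56.64 − 161.1 = 99.47·4.0367 − 161.1 = 240.432.
Gain = 240.432 / 127.941 = 1.8792 → 1.879.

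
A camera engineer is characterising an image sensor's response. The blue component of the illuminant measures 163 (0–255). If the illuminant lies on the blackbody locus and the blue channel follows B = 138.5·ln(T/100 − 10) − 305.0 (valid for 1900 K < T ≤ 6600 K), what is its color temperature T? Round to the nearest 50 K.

ln(t − 10) = (163 + 305.0) / 138.5 = 3.3791.
t − 10 = e^3.3791 = 29.343, so t = 39.343.
T = 100·t = 3934 K → 3950 K to the nearest 50 K.

3950 K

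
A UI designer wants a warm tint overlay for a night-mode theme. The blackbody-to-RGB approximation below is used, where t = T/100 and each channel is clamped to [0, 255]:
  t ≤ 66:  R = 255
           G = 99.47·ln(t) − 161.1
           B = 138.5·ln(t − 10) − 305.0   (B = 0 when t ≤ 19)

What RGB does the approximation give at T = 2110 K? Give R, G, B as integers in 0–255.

R=255, G=142, B=28

t = 2110/100 = 21.1; the t ≤ 66 branch applies.
R = 255 by definition for t ≤ 66.
G = 99.47·ln 21.1 − 161.1 = 99.47·3.0493 − 161.1 = 142.211.
B = 138.5·ln(21.1 − 10) − 305.0 = 138.5·ln 11.1 − 305.0 = 138.5·2.4069 − 305.0 = 28.362.
Rounded: (255, 142, 28).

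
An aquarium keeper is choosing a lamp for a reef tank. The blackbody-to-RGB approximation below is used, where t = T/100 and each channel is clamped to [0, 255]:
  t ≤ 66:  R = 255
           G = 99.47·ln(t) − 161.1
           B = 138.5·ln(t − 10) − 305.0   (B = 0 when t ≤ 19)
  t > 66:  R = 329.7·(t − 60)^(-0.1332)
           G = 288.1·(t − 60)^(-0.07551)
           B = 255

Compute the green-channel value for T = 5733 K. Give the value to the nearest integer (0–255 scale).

t = 5733/100 = 57.33; the t ≤ 66 branch applies.
G = 99.47·ln 57.33 − 161.1 = 99.47·4.0488 − 161.1 = 241.637.
Rounded: 242.

242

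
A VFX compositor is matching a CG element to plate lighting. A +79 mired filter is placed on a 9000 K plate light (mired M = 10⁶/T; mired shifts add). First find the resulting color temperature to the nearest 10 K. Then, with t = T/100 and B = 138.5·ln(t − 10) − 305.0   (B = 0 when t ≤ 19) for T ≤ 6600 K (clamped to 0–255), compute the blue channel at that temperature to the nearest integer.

M_in = 10⁶/9000 = 111.11; M_out = 111.11 + (+79) = 190.11.
T_out = 10⁶/190.11 = 5260.1 K → 5260 K; t = 52.6.
B = 138.5·ln(52.6 − 10) − 305.0 = 138.5·ln 42.6 − 305.0 = 138.5·3.7519 − 305.0 = 214.632.
Rounded: 215.

215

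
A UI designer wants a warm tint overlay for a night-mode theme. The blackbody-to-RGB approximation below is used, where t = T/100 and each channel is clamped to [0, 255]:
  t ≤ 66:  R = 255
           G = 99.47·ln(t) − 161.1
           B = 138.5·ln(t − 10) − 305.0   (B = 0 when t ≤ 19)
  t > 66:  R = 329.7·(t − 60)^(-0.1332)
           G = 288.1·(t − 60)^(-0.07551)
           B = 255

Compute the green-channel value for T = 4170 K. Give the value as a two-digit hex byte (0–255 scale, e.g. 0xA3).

t = 4170/100 = 41.7; the t ≤ 66 branch applies.
G = 99.47·ln 41.7 − 161.1 = 99.47·3.7305 − 161.1 = 209.973.
Rounded: 210; in hex, 0xD2.

0xD2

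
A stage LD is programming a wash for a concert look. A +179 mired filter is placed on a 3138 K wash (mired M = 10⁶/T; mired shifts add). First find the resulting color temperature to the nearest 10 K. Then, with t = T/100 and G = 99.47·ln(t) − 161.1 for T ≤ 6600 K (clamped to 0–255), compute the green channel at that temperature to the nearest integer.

137

M_in = 10⁶/3138 = 318.67; M_out = 318.67 + (+179) = 497.67.
T_out = 10⁶/497.67 = 2009.3 K → 2010 K; t = 20.1.
G = 99.47·ln 20.1 − 161.1 = 99.47·3.0007 − 161.1 = 137.382.
Rounded: 137.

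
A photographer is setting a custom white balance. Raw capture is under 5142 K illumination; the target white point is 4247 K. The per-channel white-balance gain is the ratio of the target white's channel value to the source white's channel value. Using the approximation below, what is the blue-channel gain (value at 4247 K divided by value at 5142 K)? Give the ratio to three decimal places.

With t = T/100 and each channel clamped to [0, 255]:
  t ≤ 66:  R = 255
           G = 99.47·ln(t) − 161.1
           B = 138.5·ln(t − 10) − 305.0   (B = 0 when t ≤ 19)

0.840

At 5142 K (t = 51.42):
  B = 138.5·ln(51.42 − 10) − 305.0 = 138.5·ln 41.42 − 305.0 = 138.5·3.7238 − 305.0 = 210.741.
At 4247 K (t = 42.47):
  B = 138.5·ln(42.47 − 10) − 305.0 = 138.5·ln 32.47 − 305.0 = 138.5·3.4803 − 305.0 = 177.024.
Gain = 177.024 / 210.741 = 0.8400 → 0.840.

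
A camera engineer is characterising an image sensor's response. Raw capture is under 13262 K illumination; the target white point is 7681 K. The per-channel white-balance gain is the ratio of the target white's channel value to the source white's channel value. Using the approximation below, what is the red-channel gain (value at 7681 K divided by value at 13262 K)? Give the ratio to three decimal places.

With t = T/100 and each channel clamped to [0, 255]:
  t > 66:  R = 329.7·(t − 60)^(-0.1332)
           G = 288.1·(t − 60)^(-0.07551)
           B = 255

1.215

At 13262 K (t = 132.62):
  R = 329.7·(132.62 − 60)^(-0.1332) = 329.7·72.62^(-0.1332) = 329.7·0.56508 = 186.306.
At 7681 K (t = 76.81):
  R = 329.7·(76.81 − 60)^(-0.1332) = 329.7·16.81^(-0.1332) = 329.7·0.68668 = 226.398.
Gain = 226.398 / 186.306 = 1.2152 → 1.215.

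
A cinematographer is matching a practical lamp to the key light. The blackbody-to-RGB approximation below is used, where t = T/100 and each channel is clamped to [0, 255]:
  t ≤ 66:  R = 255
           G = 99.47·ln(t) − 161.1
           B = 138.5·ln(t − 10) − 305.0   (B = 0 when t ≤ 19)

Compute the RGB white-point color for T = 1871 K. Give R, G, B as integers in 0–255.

t = 1871/100 = 18.71; the t ≤ 66 branch applies.
R = 255 by definition for t ≤ 66.
G = 99.47·ln 18.71 − 161.1 = 99.47·2.9291 − 161.1 = 130.253.
t = 18.71 ≤ 19, so B = 0.
Rounded: (255, 130, 0).

R=255, G=130, B=0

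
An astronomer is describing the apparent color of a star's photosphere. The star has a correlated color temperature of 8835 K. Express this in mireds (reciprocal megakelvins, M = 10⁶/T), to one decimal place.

113.2 mireds

M = 10⁶ / 8835 = 113.186 → 113.2 mireds.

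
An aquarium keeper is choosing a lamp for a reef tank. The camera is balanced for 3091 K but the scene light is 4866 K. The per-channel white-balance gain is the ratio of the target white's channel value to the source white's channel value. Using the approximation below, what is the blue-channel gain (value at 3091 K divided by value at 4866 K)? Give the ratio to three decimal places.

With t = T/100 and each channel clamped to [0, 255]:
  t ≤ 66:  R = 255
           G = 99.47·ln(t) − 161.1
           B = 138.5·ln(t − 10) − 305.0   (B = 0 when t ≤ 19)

At 4866 K (t = 48.66):
  B = 138.5·ln(48.66 − 10) − 305.0 = 138.5·ln 38.66 − 305.0 = 138.5·3.6548 − 305.0 = 201.191.
At 3091 K (t = 30.91):
  B = 138.5·ln(30.91 − 10) − 305.0 = 138.5·ln 20.91 − 305.0 = 138.5·3.0402 − 305.0 = 116.072.
Gain = 116.072 / 201.191 = 0.5769 → 0.577.

0.577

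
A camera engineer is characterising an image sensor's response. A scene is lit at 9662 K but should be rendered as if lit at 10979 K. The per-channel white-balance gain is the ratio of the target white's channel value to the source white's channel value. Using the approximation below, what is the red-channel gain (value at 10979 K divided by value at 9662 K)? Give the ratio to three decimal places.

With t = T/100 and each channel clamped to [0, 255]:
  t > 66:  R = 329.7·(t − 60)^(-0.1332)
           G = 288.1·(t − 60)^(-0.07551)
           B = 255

0.960

At 9662 K (t = 96.62):
  R = 329.7·(96.62 − 60)^(-0.1332) = 329.7·36.62^(-0.1332) = 329.7·0.61903 = 204.095.
At 10979 K (t = 109.79):
  R = 329.7·(109.79 − 60)^(-0.1332) = 329.7·49.79^(-0.1332) = 329.7·0.59421 = 195.911.
Gain = 195.911 / 204.095 = 0.9599 → 0.960.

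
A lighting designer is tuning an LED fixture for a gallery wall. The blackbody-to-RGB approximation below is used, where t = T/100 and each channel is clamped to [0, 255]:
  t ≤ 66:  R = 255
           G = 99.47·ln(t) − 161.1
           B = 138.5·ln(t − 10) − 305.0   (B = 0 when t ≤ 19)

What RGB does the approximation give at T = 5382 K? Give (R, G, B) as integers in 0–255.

(255, 235, 219)

t = 5382/100 = 53.82; the t ≤ 66 branch applies.
R = 255 by definition for t ≤ 66.
G = 99.47·ln 53.82 − 161.1 = 99.47·3.9856 − 161.1 = 235.352.
B = 138.5·ln(53.82 − 10) − 305.0 = 138.5·ln 43.82 − 305.0 = 138.5·3.7801 − 305.0 = 218.543.
Rounded: (255, 235, 219).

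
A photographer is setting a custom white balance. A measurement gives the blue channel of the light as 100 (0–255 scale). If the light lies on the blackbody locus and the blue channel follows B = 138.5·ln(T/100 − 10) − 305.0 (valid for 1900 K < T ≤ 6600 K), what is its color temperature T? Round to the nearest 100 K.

ln(t − 10) = (100 + 305.0) / 138.5 = 2.9242.
t − 10 = e^2.9242 = 18.619, so t = 28.619.
T = 100·t = 2862 K → 2900 K to the nearest 100 K.

2900 K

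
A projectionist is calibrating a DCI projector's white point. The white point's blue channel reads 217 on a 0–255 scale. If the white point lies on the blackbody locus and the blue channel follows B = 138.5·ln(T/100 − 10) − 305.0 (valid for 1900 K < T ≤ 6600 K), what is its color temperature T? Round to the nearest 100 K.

5300 K

ln(t − 10) = (217 + 305.0) / 138.5 = 3.7690.
t − 10 = e^3.7690 = 43.335, so t = 53.335.
T = 100·t = 5333 K → 5300 K to the nearest 100 K.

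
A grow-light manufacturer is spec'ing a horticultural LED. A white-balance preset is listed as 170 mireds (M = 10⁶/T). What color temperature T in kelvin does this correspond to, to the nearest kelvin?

T = 10⁶ / 170 = 5882.35 K → 5882 K.

5882 K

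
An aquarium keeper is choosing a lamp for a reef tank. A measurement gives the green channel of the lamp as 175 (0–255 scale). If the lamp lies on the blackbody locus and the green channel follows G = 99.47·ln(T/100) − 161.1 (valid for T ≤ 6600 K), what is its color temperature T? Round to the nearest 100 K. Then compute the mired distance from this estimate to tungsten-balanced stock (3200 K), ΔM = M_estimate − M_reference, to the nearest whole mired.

+32 mireds

ln t = (175 + 161.1) / 99.47 = 3.3789.
t = e^3.3789 = 29.339.
T = 100·t = 2934 K → 2900 K to the nearest 100 K.
M_estimate = 10⁶/2900 = 344.83; M_reference = 10⁶/3200 = 312.50.
ΔM = 344.83 − 312.50 = 32.33 → +32 mireds.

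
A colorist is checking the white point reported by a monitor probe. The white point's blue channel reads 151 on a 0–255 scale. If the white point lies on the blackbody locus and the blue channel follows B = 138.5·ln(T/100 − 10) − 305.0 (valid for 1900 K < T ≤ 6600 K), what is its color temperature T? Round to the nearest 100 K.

3700 K

ln(t − 10) = (151 + 305.0) / 138.5 = 3.2924.
t − 10 = e^3.2924 = 26.908, so t = 36.908.
T = 100·t = 3691 K → 3700 K to the nearest 100 K.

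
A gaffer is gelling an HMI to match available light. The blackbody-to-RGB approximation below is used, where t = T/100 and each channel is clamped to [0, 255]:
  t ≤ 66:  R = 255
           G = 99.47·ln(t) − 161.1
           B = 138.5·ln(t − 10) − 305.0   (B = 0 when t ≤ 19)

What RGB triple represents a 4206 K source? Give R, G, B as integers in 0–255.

t = 4206/100 = 42.06; the t ≤ 66 branch applies.
R = 255 by definition for t ≤ 66.
G = 99.47·ln 42.06 − 161.1 = 99.47·3.7391 − 161.1 = 210.828.
B = 138.5·ln(42.06 − 10) − 305.0 = 138.5·ln 32.06 − 305.0 = 138.5·3.4676 − 305.0 = 175.264.
Rounded: (255, 211, 175).

R=255, G=211, B=175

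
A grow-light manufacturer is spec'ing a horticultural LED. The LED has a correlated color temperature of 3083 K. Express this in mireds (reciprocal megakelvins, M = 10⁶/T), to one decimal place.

324.4 mireds

M = 10⁶ / 3083 = 324.359 → 324.4 mireds.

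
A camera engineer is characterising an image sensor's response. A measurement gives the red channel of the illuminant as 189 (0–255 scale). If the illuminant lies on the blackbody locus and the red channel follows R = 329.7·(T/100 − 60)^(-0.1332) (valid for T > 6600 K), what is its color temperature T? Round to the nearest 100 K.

12500 K

(t − 60)^(-0.1332) = 189/329.7 = 0.57325.
t − 60 = 0.57325^(1/-0.1332) = 0.57325^(-7.508) = 65.199, so t = 125.199.
T = 100·t = 12520 K → 12500 K to the nearest 100 K.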